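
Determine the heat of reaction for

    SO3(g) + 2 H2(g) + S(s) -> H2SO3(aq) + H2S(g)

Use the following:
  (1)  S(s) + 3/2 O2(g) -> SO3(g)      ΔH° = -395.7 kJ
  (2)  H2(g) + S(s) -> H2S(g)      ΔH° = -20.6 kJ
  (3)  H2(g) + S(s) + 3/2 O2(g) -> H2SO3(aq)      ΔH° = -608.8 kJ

(1) reversed (SO3(g) must end up as a reactant): +395.7 kJ
(2) as written (H2S(g) already on the product side): -20.6 kJ
(3) as written (H2SO3(aq) already on the product side): -608.8 kJ
By Hess's law, ΔH° = (+395.7) + (-20.6) + (-608.8) = -233.7 kJ

ΔH° = -233.7 kJ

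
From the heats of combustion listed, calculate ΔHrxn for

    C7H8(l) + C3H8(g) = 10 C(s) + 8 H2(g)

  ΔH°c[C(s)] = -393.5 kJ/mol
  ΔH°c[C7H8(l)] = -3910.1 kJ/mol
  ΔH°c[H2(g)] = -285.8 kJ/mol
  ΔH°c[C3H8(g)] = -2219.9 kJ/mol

ΔHrxn = 91.4 kJ/mol

Using ΔH = Σ nΔHc°(reactants) − Σ nΔHc°(products):
= [1·(-3910.1) + 1·(-2219.9)] − [10·(-393.5) + 8·(-285.8)]
= 91.4 kJ/mol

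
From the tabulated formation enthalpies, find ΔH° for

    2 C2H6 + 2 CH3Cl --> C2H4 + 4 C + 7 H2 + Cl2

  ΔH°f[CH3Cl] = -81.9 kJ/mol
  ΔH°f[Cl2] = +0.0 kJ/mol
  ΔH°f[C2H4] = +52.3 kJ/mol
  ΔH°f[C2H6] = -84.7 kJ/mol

ΔH°rxn = Σ nΔHf°(products) − Σ nΔHf°(reactants).
Products: 1·(+52.3) + 4·(+0.0) + 7·(+0.0) + 1·(+0.0) = +52.3
Reactants: 2·(-84.7) + 2·(-81.9) = -333.2
ΔH° = (+52.3) − (-333.2) = 385.5 kJ/mol

ΔH° = 385.5 kJ/mol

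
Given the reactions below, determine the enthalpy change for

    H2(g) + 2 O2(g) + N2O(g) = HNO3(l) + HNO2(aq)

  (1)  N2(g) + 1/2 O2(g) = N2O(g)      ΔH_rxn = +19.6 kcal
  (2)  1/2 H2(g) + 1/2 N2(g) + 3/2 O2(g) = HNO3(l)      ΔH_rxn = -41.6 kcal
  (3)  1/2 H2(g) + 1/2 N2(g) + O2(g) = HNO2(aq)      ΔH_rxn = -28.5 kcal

(1) reversed (reverse to put N2O(g) on the reactant side): -19.6 kcal
(2) as written (HNO3(l) already on the product side): -41.6 kcal
(3) as written (HNO2(aq) already on the product side): -28.5 kcal
ΔH_rxn = (-19.6) + (-41.6) + (-28.5) = -89.7 kcal

ΔH_rxn = -89.7 kcal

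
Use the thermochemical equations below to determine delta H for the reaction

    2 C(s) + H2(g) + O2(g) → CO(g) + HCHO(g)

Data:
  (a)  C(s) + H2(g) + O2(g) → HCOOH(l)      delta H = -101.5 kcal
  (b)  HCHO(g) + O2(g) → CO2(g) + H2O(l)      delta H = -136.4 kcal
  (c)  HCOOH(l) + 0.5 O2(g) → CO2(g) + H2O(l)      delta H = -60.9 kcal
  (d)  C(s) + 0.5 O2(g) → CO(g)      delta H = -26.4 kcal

(a) as written: -101.5 kcal
(b) reversed: +136.4 kcal
(c) as written: -60.9 kcal
(d) as written: -26.4 kcal
delta H = (-101.5) + (+136.4) + (-60.9) + (-26.4) = -52.4 kcal

delta H = -52.4 kcal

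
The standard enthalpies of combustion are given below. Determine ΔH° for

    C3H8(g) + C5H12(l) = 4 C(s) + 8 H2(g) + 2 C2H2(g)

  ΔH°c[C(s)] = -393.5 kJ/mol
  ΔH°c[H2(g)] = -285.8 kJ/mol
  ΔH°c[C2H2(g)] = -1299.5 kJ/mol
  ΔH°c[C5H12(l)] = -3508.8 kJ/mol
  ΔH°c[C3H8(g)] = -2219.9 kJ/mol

With combustion enthalpies, reactants minus products:
= [1·(-2219.9) + 1·(-3508.8)] − [4·(-393.5) + 8·(-285.8) + 2·(-1299.5)]
= 730.7 kJ/mol

ΔH° = 730.7 kJ/mol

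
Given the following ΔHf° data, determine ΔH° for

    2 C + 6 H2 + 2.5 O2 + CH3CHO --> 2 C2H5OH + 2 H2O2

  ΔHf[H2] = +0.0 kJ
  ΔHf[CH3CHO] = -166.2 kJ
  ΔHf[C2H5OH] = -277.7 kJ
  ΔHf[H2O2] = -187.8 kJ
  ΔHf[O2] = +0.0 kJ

ΔH° = -764.8 kJ

Products: 2·(-277.7) + 2·(-187.8) = -931.0
Reactants: 2·(+0.0) + 6·(+0.0) + 5/2·(+0.0) + 1·(-166.2) = -166.2
ΔH° = (-931.0) − (-166.2) = -764.8 kJ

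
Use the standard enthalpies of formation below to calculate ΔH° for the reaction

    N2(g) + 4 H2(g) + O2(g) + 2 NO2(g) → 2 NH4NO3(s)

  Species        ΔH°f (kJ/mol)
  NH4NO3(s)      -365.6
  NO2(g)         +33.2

Products: 2·(-365.6) = -731.2
Reactants: 1·(+0.0) + 4·(+0.0) + 1·(+0.0) + 2·(+33.2) = +66.4
ΔH° = (-731.2) − (+66.4) = -797.6 kJ/mol

ΔH° = -797.6 kJ/mol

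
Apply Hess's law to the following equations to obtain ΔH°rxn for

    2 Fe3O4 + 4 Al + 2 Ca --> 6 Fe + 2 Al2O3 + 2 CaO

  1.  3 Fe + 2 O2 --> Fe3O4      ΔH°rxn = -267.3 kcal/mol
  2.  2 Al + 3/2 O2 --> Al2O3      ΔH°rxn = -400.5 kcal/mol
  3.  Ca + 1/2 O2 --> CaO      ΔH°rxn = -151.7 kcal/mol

ΔH°rxn = -569.8 kcal/mol

eq. 1 reversed and × 2: (-2)·(-267.3) = +534.6 kcal/mol
eq. 2 × 2: (2)·(-400.5) = -801.0 kcal/mol
eq. 3 × 2: (2)·(-151.7) = -303.4 kcal/mol
By Hess's law, ΔH°rxn = (-2)·(-267.3) + (2)·(-400.5) + (2)·(-151.7) = -569.8 kcal/mol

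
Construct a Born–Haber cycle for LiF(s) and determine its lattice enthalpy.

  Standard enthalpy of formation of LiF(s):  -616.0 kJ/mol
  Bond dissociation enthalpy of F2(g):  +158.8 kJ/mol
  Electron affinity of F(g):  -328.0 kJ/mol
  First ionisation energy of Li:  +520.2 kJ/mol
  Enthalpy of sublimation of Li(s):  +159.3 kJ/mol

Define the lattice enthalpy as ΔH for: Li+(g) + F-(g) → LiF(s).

U = -1046.9 kJ/mol

ΔHf° = 1·ΔHsub + 1·(ΣIE) + 1/2·D(F2) + 1·EA + U
-616.0 = 1·(+159.3) + 1·(+520.2) + 1/2·(+158.8) + 1·(-328.0) + U
U = -616.0 − (+430.9) = -1046.9 kJ/mol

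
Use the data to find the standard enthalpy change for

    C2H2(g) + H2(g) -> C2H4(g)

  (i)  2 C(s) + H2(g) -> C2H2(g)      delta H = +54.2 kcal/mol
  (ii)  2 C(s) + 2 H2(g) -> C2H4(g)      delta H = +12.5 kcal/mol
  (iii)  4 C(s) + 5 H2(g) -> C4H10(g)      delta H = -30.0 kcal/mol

(i) reversed: -54.2 kcal/mol
(ii) as written: +12.5 kcal/mol
(iii): not needed.
delta H = (-54.2) + (+12.5) = -41.7 kcal/mol

delta H = -41.7 kcal/mol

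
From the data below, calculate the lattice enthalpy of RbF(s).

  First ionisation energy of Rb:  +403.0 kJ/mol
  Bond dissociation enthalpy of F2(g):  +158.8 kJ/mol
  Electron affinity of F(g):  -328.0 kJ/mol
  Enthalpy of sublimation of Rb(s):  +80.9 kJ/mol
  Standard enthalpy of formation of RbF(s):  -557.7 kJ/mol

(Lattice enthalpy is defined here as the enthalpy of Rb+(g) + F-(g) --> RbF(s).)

U = -793.0 kJ/mol

ΔHf° = 1·ΔHsub + 1·(ΣIE) + 1/2·D(F2) + 1·EA + U
-557.7 = 1·(+80.9) + 1·(+403.0) + 1/2·(+158.8) + 1·(-328.0) + U
U = -557.7 − (+235.3) = -793.0 kJ/mol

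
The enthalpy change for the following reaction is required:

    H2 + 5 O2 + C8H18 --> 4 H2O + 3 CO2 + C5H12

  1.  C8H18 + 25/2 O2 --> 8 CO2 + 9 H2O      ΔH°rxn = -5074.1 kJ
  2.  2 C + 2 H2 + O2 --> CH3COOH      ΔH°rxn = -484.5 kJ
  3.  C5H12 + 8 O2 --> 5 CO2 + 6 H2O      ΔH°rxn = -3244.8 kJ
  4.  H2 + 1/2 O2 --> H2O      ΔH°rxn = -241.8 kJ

ΔH°rxn = -2071.1 kJ

eq. 1 as written: -5074.1 kJ
eq. 2: not needed.
eq. 3 reversed: +3244.8 kJ
eq. 4 as written: -241.8 kJ
ΔH°rxn = (1)·(-5074.1) + (-1)·(-3244.8) + (1)·(-241.8) = -2071.1 kJ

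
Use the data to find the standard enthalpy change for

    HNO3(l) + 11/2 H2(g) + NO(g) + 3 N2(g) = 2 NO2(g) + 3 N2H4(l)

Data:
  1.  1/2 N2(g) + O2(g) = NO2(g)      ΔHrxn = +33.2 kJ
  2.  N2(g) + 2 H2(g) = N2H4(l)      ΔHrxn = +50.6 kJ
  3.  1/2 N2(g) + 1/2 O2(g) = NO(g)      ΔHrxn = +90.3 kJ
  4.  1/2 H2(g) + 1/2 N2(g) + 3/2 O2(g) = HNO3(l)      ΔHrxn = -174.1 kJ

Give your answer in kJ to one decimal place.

eq. 1 × 2: (2)·(+33.2) = +66.4 kJ
eq. 2 × 3: (3)·(+50.6) = +151.8 kJ
eq. 3 reversed: -90.3 kJ
eq. 4 reversed: +174.1 kJ
Summing the manipulated equations, ΔHrxn = (2)·(+33.2) + (3)·(+50.6) + (-1)·(+90.3) + (-1)·(-174.1) = 302.0 kJ

ΔHrxn = 302.0 kJ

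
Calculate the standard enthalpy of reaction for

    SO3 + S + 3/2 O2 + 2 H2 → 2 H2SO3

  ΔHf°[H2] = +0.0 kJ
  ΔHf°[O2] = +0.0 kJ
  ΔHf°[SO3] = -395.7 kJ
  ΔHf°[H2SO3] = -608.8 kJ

Products: 2·(-608.8) = -1217.6
Reactants: 1·(-395.7) + 1·(+0.0) + 3/2·(+0.0) + 2·(+0.0) = -395.7
ΔH_rxn = (-1217.6) − (-395.7) = -821.9 kJ

ΔH_rxn = -821.9 kJ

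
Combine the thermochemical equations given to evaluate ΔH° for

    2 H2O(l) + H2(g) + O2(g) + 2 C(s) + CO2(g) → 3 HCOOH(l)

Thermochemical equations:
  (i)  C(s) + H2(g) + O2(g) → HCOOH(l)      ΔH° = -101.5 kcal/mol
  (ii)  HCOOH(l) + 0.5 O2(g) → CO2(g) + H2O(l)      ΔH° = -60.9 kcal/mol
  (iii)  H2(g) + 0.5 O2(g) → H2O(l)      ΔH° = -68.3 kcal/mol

ΔH° = -73.8 kcal/mol

(i) × 2 (scale by 2 for the 2 C(s)): (2)·(-101.5) = -203.0 kcal/mol
(ii) reversed (CO2(g) must end up as a reactant): +60.9 kcal/mol
(iii) reversed: +68.3 kcal/mol
Since enthalpy is a state function, ΔH° = (2)·(-101.5) + (-1)·(-60.9) + (-1)·(-68.3) = -73.8 kcal/mol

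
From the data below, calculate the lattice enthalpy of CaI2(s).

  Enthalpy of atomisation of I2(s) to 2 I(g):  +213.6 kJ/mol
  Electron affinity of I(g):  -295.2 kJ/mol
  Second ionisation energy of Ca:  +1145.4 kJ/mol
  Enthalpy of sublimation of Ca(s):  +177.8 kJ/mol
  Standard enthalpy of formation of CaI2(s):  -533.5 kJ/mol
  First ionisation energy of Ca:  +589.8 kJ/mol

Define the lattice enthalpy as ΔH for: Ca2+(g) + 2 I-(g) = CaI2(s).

ΔHf° = 1·ΔHsub + 1·(ΣIE) + 1·D(I2) + 2·EA + U
-533.5 = 1·(+177.8) + 1·(+1735.2) + 1·(+213.6) + 2·(-295.2) + U
U = -533.5 − (+1536.2) = -2069.7 kJ/mol

U = -2069.7 kJ/mol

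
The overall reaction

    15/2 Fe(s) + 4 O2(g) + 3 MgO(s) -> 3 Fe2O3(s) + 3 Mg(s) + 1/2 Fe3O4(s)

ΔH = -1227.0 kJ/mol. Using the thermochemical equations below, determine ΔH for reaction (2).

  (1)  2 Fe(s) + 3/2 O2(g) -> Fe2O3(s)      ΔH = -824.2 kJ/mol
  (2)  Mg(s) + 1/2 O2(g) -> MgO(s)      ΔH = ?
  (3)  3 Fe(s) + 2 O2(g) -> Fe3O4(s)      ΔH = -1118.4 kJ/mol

(1) × 3 (×3 to match 3 Fe2O3(s) in the target): (3)·(-824.2) = -2472.6 kJ/mol
(2) reversed and × 3 (MgO(s) must end up as a reactant; scale by 3 for the 3 MgO(s)): contributes −3·x
(3) × 1/2 (scale by 1/2 for the 1/2 Fe3O4(s)): (1/2)·(-1118.4) = -559.2 kJ/mol
-1227.0 = (-2472.6) + (-559.2) − 3·x
x = (-1227.0 − (-3031.8)) / (-3) = -601.6 kJ/mol

ΔH = -601.6 kJ/mol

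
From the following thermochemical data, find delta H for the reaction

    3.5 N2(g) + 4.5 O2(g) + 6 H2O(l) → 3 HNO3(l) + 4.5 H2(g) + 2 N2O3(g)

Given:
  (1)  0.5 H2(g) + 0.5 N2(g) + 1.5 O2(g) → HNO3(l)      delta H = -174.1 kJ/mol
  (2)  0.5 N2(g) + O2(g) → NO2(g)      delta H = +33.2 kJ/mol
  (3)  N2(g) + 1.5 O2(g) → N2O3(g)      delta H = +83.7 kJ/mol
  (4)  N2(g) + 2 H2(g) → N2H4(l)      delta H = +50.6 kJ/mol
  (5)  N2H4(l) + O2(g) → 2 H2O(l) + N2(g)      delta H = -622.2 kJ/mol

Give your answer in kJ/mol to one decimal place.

delta H = 1359.9 kJ/mol

(1) × 3 (×3 to match 3 HNO3(l) in the target): (3)·(-174.1) = -522.3 kJ/mol
(2): not needed (NO2(g) appears nowhere else).
(3) × 2 (scale by 2 for the 2 N2O3(g)): (2)·(+83.7) = +167.4 kJ/mol
(4) reversed and × 3: (-3)·(+50.6) = -151.8 kJ/mol
(5) reversed and × 3 (reverse to put H2O(l) on the reactant side; scale by 3 for the 6 H2O(l)): (-3)·(-622.2) = +1866.6 kJ/mol
Summing the manipulated equations, delta H = (-522.3) + (+167.4) + (-151.8) + (+1866.6) = 1359.9 kJ/mol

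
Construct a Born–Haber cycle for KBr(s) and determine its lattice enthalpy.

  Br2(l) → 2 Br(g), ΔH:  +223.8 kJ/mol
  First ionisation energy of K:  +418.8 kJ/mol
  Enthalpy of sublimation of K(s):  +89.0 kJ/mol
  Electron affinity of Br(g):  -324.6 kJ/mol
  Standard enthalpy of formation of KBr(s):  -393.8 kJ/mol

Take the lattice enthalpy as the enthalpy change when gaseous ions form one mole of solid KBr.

U = -688.9 kJ/mol

ΔHf° = 1·ΔHsub + 1·(ΣIE) + 1/2·D(Br2) + 1·EA + U
-393.8 = 1·(+89.0) + 1·(+418.8) + 1/2·(+223.8) + 1·(-324.6) + U
U = -393.8 − (+295.1) = -688.9 kJ/mol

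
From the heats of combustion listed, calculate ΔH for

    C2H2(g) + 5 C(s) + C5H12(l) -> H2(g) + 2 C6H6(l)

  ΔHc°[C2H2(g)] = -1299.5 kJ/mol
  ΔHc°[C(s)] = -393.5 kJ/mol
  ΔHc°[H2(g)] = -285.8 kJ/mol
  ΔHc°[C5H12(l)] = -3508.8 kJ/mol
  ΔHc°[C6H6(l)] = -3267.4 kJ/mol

ΔH = 44.8 kJ/mol

With combustion enthalpies, reactants minus products:
= [1·(-1299.5) + 5·(-393.5) + 1·(-3508.8)] − [1·(-285.8) + 2·(-3267.4)]
= 44.8 kJ/mol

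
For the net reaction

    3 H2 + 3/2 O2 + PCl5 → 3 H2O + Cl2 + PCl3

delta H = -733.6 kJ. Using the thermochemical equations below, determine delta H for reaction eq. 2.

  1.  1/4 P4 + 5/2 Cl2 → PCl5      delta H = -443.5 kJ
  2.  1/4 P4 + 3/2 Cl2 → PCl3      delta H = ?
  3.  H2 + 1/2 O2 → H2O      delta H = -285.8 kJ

eq. 1 reversed: +443.5 kJ
eq. 2 as written: contributes x
eq. 3 × 3: (3)·(-285.8) = -857.4 kJ
-733.6 = (+443.5) + (-857.4) + x
x = (-733.6 − (-413.9)) / (1) = -319.7 kJ

delta H = -319.7 kJ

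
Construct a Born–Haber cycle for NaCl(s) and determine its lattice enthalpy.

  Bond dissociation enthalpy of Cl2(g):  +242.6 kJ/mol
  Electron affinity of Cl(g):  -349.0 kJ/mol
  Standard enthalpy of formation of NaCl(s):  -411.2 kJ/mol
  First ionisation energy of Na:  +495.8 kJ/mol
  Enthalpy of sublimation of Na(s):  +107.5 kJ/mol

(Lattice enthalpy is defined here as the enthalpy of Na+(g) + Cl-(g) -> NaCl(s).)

U = -786.8 kJ/mol

ΔHf° = 1·ΔHsub + 1·(ΣIE) + 1/2·D(Cl2) + 1·EA + U
-411.2 = 1·(+107.5) + 1·(+495.8) + 1/2·(+242.6) + 1·(-349.0) + U
U = -411.2 − (+375.6) = -786.8 kJ/mol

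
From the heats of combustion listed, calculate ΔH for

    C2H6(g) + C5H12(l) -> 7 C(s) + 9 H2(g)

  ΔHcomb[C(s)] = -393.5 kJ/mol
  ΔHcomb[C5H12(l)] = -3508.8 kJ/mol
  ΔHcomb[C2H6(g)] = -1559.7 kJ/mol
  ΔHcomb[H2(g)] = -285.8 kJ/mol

Using ΔH = Σ nΔHc°(reactants) − Σ nΔHc°(products):
= [1·(-1559.7) + 1·(-3508.8)] − [7·(-393.5) + 9·(-285.8)]
= 258.2 kJ/mol

ΔH = 258.2 kJ/mol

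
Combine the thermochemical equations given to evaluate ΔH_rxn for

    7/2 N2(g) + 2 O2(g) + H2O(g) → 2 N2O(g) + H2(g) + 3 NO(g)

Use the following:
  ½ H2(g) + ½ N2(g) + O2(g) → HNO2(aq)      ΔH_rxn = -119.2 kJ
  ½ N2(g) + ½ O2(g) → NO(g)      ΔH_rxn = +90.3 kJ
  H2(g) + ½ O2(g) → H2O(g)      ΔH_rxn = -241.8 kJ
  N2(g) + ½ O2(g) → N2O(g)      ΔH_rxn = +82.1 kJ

equation 1: not needed.
equation 2 × 3: (3)·(+90.3) = +270.9 kJ
equation 3 reversed: +241.8 kJ
equation 4 × 2: (2)·(+82.1) = +164.2 kJ
ΔH_rxn = (3)·(+90.3) + (-1)·(-241.8) + (2)·(+82.1) = 676.9 kJ

ΔH_rxn = 676.9 kJ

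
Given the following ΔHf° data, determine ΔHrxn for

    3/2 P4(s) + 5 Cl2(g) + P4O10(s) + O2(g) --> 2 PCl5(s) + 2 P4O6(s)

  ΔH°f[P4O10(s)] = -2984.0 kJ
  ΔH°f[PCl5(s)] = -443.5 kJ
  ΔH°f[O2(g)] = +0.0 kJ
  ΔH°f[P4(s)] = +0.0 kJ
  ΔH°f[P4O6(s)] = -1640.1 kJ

ΔHrxn = -1183.2 kJ

Products: 2·(-443.5) + 2·(-1640.1) = -4167.2
Reactants: 3/2·(+0.0) + 5·(+0.0) + 1·(-2984.0) + 1·(+0.0) = -2984.0
ΔHrxn = (-4167.2) − (-2984.0) = -1183.2 kJ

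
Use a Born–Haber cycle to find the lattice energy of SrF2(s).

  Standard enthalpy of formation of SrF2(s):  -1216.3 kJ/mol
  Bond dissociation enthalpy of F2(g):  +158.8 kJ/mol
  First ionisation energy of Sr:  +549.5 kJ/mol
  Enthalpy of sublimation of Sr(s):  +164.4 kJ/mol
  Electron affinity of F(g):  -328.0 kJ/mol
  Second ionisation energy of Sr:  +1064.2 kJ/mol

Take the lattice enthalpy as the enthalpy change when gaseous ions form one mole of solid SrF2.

ΔHf° = 1·ΔHsub + 1·(ΣIE) + 1·D(F2) + 2·EA + U
-1216.3 = 1·(+164.4) + 1·(+1613.7) + 1·(+158.8) + 2·(-328.0) + U
U = -1216.3 − (+1280.9) = -2497.2 kJ/mol

U = -2497.2 kJ/mol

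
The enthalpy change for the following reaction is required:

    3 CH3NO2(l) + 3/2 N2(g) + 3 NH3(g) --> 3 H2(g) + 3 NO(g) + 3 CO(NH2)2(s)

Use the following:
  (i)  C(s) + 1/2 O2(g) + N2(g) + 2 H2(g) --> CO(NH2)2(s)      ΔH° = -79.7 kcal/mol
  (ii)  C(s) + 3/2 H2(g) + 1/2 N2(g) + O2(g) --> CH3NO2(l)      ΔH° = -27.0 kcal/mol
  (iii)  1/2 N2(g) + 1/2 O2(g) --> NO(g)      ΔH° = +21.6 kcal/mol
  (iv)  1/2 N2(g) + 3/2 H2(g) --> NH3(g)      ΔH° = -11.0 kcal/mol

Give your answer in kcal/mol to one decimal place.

ΔH° = -60.3 kcal/mol

(i) × 3: (3)·(-79.7) = -239.1 kcal/mol
(ii) reversed and × 3: (-3)·(-27.0) = +81.0 kcal/mol
(iii) × 3: (3)·(+21.6) = +64.8 kcal/mol
(iv) reversed and × 3: (-3)·(-11.0) = +33.0 kcal/mol
Since enthalpy is a state function, ΔH° = (-239.1) + (+81.0) + (+64.8) + (+33.0) = -60.3 kcal/mol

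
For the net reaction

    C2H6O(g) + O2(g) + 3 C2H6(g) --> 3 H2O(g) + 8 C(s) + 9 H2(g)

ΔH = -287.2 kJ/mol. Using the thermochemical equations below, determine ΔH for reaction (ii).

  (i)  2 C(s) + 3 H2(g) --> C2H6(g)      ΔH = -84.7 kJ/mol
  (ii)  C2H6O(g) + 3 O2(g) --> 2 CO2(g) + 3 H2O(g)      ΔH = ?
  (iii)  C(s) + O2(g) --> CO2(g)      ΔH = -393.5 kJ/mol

ΔH = -1328.3 kJ/mol

(i) reversed and × 3: (-3)·(-84.7) = +254.1 kJ/mol
(ii) as written: contributes x
(iii) reversed and × 2: (-2)·(-393.5) = +787.0 kJ/mol
-287.2 = (+254.1) + (+787.0) + x
x = (-287.2 − (+1041.1)) / (1) = -1328.3 kJ/mol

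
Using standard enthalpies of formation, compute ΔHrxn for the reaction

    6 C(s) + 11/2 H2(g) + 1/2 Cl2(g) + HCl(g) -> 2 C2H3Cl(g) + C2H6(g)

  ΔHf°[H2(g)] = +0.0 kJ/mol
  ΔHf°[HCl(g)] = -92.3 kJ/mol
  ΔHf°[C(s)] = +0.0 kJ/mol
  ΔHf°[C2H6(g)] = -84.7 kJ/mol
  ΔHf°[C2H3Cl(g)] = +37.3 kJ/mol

ΔHrxn = 82.2 kJ/mol

Products: 2·(+37.3) + 1·(-84.7) = -10.1
Reactants: 6·(+0.0) + 11/2·(+0.0) + 1/2·(+0.0) + 1·(-92.3) = -92.3
ΔHrxn = (-10.1) − (-92.3) = 82.2 kJ/mol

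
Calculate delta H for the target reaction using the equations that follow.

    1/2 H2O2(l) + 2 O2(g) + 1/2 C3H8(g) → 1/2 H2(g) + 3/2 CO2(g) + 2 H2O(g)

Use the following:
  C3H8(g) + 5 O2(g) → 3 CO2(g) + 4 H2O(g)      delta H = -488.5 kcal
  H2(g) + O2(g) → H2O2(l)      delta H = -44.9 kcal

delta H = -221.8 kcal

equation 1 × 1/2 (×1/2 to match 1/2 C3H8(g) in the target): (1/2)·(-488.5) = -244.25 kcal
equation 2 reversed and × 1/2 (H2O2(l) must end up as a reactant; ×1/2 to match 1/2 H2O2(l) in the target): (-1/2)·(-44.9) = +22.45 kcal
Combining the equations, delta H = (1/2)·(-488.5) + (-1/2)·(-44.9) = -221.8 kcal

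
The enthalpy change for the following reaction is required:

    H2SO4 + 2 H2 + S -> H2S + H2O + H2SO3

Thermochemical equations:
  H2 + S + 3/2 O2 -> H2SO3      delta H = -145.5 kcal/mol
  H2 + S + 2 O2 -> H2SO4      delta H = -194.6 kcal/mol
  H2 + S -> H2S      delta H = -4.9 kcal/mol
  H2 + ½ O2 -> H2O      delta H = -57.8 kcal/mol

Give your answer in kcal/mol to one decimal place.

delta H = -13.6 kcal/mol

equation 1 as written (H2SO3 already on the product side): -145.5 kcal/mol
equation 2 reversed (reverse to put H2SO4 on the reactant side): +194.6 kcal/mol
equation 3 as written (H2S already on the product side): -4.9 kcal/mol
equation 4 as written (H2O already on the product side): -57.8 kcal/mol
delta H = (-145.5) + (+194.6) + (-4.9) + (-57.8) = -13.6 kcal/mol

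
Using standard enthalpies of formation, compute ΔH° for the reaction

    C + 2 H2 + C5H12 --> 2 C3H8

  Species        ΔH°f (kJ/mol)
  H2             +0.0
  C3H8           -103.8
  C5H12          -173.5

Products: 2·(-103.8) = -207.6
Reactants: 1·(+0.0) + 2·(+0.0) + 1·(-173.5) = -173.5
ΔH° = (-207.6) − (-173.5) = -34.1 kJ/mol

ΔH° = -34.1 kJ/mol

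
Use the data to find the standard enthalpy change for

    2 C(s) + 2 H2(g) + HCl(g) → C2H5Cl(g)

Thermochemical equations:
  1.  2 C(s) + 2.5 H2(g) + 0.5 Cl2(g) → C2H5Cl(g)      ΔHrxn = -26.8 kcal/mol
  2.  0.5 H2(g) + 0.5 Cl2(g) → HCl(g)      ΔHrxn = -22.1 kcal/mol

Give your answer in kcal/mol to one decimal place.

ΔHrxn = -4.7 kcal/mol

eq. 1 as written (C2H5Cl(g) already on the product side): -26.8 kcal/mol
eq. 2 reversed (reverse to put HCl(g) on the reactant side): +22.1 kcal/mol
Summing the manipulated equations, ΔHrxn = (-26.8) + (+22.1) = -4.7 kcal/mol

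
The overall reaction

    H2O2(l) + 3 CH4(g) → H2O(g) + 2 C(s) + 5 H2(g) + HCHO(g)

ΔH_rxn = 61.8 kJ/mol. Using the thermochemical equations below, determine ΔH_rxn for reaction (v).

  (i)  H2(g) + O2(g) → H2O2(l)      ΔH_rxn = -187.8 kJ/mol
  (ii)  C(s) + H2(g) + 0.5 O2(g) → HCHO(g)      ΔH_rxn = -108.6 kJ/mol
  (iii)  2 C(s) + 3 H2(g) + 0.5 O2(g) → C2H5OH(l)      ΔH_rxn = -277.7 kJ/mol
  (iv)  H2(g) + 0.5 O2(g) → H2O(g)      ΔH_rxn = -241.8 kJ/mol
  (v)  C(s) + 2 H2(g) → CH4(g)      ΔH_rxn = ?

ΔH_rxn = -74.8 kJ/mol

(i) reversed: +187.8 kJ/mol
(ii) as written: -108.6 kJ/mol
(iii): not needed.
(iv) as written: -241.8 kJ/mol
(v) reversed and × 3: contributes −3·x
+61.8 = (+187.8) + (-108.6) + (-241.8) − 3·x
x = (+61.8 − (-162.6)) / (-3) = -74.8 kJ/mol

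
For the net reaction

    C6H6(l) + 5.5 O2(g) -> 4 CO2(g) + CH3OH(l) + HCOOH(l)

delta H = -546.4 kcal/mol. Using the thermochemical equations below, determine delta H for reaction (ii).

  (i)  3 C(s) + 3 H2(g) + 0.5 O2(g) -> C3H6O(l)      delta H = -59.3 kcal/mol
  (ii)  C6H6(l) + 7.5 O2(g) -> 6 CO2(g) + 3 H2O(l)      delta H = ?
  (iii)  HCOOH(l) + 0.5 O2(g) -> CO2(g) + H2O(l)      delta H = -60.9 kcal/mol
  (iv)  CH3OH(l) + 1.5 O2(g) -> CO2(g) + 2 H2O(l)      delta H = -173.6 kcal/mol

delta H = -780.9 kcal/mol

(i): not needed.
(ii) as written: contributes x
(iii) reversed: +60.9 kcal/mol
(iv) reversed: +173.6 kcal/mol
-546.4 = (+60.9) + (+173.6) + x
x = (-546.4 − (+234.5)) / (1) = -780.9 kcal/mol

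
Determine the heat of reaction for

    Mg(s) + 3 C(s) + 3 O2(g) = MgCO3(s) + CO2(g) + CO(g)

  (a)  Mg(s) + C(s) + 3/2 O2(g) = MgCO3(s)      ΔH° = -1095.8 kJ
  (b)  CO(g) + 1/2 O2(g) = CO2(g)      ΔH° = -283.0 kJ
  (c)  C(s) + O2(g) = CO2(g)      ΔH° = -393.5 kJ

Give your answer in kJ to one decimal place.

ΔH° = -1599.8 kJ

(a) as written (MgCO3(s) already on the product side): -1095.8 kJ
(b) reversed (CO(g) must end up as a product): +283.0 kJ
(c) × 2: (2)·(-393.5) = -787.0 kJ
Summing the manipulated equations, ΔH° = (-1095.8) + (+283.0) + (-787.0) = -1599.8 kJ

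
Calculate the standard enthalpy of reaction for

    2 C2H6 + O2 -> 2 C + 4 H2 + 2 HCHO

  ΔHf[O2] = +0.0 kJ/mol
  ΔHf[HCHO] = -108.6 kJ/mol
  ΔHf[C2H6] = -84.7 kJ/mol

ΔH°rxn = Σ nΔHf°(products) − Σ nΔHf°(reactants).
Products: 2·(+0.0) + 4·(+0.0) + 2·(-108.6) = -217.2
Reactants: 2·(-84.7) + 1·(+0.0) = -169.4
ΔH° = (-217.2) − (-169.4) = -47.8 kJ/mol

ΔH° = -47.8 kJ/mol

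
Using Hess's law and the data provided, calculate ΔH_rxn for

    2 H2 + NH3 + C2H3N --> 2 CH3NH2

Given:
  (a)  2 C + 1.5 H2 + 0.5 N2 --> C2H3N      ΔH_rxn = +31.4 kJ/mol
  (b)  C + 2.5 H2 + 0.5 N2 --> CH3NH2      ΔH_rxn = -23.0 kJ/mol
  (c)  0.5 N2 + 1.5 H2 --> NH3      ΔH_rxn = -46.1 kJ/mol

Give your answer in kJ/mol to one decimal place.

(a) reversed (C2H3N must end up as a reactant): -31.4 kJ/mol
(b) × 2 (scale by 2 for the 2 CH3NH2): (2)·(-23.0) = -46.0 kJ/mol
(c) reversed (reverse to put NH3 on the reactant side): +46.1 kJ/mol
Summing the manipulated equations, ΔH_rxn = (-1)·(+31.4) + (2)·(-23.0) + (-1)·(-46.1) = -31.3 kJ/mol

ΔH_rxn = -31.3 kJ/mol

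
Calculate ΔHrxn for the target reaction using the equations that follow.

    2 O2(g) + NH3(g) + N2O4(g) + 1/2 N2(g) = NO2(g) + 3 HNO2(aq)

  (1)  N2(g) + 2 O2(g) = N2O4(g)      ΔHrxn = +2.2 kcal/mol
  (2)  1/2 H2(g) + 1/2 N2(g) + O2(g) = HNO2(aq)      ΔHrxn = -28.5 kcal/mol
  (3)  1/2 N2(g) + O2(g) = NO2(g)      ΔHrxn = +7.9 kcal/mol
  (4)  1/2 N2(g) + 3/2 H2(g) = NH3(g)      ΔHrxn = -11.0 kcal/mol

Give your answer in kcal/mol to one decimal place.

ΔHrxn = -68.8 kcal/mol

(1) reversed: -2.2 kcal/mol
(2) × 3: (3)·(-28.5) = -85.5 kcal/mol
(3) as written: +7.9 kcal/mol
(4) reversed: +11.0 kcal/mol
ΔHrxn = (-2.2) + (-85.5) + (+7.9) + (+11.0) = -68.8 kcal/mol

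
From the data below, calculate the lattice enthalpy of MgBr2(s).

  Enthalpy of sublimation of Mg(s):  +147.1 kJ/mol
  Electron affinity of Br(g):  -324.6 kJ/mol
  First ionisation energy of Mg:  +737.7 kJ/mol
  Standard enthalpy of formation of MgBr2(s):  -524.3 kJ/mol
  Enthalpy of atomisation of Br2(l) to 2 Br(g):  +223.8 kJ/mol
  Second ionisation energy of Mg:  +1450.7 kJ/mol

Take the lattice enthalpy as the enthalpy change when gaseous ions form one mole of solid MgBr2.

ΔHf° = 1·ΔHsub + 1·(ΣIE) + 1·D(Br2) + 2·EA + U
-524.3 = 1·(+147.1) + 1·(+2188.4) + 1·(+223.8) + 2·(-324.6) + U
U = -524.3 − (+1910.1) = -2434.4 kJ/mol

U = -2434.4 kJ/mol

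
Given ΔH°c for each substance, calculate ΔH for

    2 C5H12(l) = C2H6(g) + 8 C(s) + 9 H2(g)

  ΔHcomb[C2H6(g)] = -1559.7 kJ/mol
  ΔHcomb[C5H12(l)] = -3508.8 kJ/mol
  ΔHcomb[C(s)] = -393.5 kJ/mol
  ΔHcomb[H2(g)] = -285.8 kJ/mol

Using ΔH = Σ nΔHc°(reactants) − Σ nΔHc°(products):
= [2·(-3508.8)] − [1·(-1559.7) + 8·(-393.5) + 9·(-285.8)]
= 262.3 kJ/mol

ΔH = 262.3 kJ/mol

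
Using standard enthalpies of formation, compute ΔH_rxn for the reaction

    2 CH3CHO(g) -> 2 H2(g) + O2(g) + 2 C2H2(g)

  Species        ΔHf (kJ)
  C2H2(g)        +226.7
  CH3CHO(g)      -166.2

ΔH_rxn = 785.8 kJ

ΔH°rxn = Σ nΔHf°(products) − Σ nΔHf°(reactants).
Products: 2·(+0.0) + 1·(+0.0) + 2·(+226.7) = +453.4
Reactants: 2·(-166.2) = -332.4
ΔH_rxn = (+453.4) − (-332.4) = 785.8 kJ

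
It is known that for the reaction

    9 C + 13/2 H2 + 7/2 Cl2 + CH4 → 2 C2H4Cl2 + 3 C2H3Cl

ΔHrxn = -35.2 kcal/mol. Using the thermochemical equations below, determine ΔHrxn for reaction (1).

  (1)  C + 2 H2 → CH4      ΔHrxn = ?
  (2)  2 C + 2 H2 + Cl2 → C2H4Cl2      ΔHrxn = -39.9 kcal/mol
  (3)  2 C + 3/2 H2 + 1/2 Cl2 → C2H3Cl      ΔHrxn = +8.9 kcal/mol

(1) reversed (reverse to put CH4 on the reactant side): contributes −x
(2) × 2 (×2 to match 2 C2H4Cl2 in the target): (2)·(-39.9) = -79.8 kcal/mol
(3) × 3 (scale by 3 for the 3 C2H3Cl): (3)·(+8.9) = +26.7 kcal/mol
-35.2 = (-79.8) + (+26.7) − x
x = (-35.2 − (-53.1)) / (-1) = -17.9 kcal/mol

ΔHrxn = -17.9 kcal/mol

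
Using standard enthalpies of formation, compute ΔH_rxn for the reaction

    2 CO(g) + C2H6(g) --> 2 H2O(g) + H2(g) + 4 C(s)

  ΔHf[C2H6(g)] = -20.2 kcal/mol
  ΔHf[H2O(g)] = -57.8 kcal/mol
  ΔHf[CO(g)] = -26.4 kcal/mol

ΔH_rxn = -42.6 kcal/mol

Products: 2·(-57.8) + 1·(+0.0) + 4·(+0.0) = -115.6
Reactants: 2·(-26.4) + 1·(-20.2) = -73.0
ΔH_rxn = (-115.6) − (-73.0) = -42.6 kcal/mol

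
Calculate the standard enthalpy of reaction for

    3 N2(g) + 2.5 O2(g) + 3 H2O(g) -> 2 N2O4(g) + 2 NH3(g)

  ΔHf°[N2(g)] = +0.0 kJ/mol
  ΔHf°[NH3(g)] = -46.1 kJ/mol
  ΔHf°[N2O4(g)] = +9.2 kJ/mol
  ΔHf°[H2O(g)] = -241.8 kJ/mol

ΔH°rxn = 651.6 kJ/mol

Products: 2·(+9.2) + 2·(-46.1) = -73.8
Reactants: 3·(+0.0) + 5/2·(+0.0) + 3·(-241.8) = -725.4
ΔH°rxn = (-73.8) − (-725.4) = 651.6 kJ/mol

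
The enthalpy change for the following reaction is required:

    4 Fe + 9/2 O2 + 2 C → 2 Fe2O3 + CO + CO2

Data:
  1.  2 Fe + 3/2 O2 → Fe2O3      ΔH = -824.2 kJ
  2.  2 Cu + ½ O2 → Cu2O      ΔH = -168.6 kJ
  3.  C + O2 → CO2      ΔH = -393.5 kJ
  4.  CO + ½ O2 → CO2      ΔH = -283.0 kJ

ΔH = -2152.4 kJ

eq. 1 × 2: (2)·(-824.2) = -1648.4 kJ
eq. 2: not needed.
eq. 3 × 2: (2)·(-393.5) = -787.0 kJ
eq. 4 reversed: +283.0 kJ
By Hess's law, ΔH = (2)·(-824.2) + (2)·(-393.5) + (-1)·(-283.0) = -2152.4 kJ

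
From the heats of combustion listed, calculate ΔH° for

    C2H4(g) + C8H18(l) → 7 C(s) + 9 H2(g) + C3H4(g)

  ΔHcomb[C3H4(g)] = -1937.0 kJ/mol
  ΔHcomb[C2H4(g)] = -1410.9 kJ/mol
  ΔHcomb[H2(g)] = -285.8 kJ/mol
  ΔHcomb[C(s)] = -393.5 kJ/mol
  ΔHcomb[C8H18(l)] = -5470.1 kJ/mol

ΔH° = 382.7 kJ/mol

Using ΔH = Σ nΔHc°(reactants) − Σ nΔHc°(products):
= [1·(-1410.9) + 1·(-5470.1)] − [7·(-393.5) + 9·(-285.8) + 1·(-1937.0)]
= 382.7 kJ/mol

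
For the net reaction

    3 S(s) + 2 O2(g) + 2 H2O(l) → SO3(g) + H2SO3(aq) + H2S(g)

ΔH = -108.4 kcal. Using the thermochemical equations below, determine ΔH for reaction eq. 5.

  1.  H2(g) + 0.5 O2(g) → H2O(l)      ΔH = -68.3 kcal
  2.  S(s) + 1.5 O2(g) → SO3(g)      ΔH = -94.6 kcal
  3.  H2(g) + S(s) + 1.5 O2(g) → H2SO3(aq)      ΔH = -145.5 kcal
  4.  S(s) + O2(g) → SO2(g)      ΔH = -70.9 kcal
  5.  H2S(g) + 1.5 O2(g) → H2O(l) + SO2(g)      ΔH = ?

eq. 1 reversed: +68.3 kcal
eq. 2 as written: -94.6 kcal
eq. 3 as written: -145.5 kcal
eq. 4 as written: -70.9 kcal
eq. 5 reversed: contributes −x
-108.4 = (+68.3) + (-94.6) + (-145.5) + (-70.9) − x
x = (-108.4 − (-242.7)) / (-1) = -134.3 kcal

ΔH = -134.3 kcal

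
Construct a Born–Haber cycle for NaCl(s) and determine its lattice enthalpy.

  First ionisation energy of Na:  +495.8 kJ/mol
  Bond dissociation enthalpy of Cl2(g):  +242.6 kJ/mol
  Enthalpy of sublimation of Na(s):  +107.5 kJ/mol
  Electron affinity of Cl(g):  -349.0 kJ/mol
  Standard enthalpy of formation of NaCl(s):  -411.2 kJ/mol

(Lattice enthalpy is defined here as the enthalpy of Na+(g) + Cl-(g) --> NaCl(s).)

U = -786.8 kJ/mol

ΔHf° = 1·ΔHsub + 1·(ΣIE) + 1/2·D(Cl2) + 1·EA + U
-411.2 = 1·(+107.5) + 1·(+495.8) + 1/2·(+242.6) + 1·(-349.0) + U
U = -411.2 − (+375.6) = -786.8 kJ/mol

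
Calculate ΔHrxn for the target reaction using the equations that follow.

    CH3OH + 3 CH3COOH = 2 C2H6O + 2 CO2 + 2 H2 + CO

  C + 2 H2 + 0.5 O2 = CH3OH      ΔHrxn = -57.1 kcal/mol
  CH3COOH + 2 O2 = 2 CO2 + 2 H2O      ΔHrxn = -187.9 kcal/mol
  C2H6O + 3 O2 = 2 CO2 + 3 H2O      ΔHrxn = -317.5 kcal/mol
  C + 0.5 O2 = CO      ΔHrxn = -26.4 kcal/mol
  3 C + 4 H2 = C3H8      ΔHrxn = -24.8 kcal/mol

ΔHrxn = 102.0 kcal/mol

equation 1 reversed (reverse to put CH3OH on the reactant side): +57.1 kcal/mol
equation 2 × 3 (scale by 3 for the 3 CH3COOH): (3)·(-187.9) = -563.7 kcal/mol
equation 3 reversed and × 2 (C2H6O must end up as a product; scale by 2 for the 2 C2H6O): (-2)·(-317.5) = +635.0 kcal/mol
equation 4 as written (CO already on the product side): -26.4 kcal/mol
equation 5: not needed (C3H8 appears nowhere else).
By Hess's law, ΔHrxn = (+57.1) + (-563.7) + (+635.0) + (-26.4) = 102.0 kcal/mol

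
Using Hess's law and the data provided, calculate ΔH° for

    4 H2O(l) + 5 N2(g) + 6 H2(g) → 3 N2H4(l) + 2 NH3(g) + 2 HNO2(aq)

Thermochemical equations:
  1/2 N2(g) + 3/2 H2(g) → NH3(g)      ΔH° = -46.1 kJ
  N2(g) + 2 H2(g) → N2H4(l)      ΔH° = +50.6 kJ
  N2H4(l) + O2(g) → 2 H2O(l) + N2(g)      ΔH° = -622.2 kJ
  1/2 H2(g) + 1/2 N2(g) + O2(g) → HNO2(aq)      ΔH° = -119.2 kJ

ΔH° = 964.4 kJ

equation 1 × 2 (scale by 2 for the 2 NH3(g)): (2)·(-46.1) = -92.2 kJ
equation 2 as written: +50.6 kJ
equation 3 reversed and × 2 (reverse to put H2O(l) on the reactant side; ×2 to match 4 H2O(l) in the target): (-2)·(-622.2) = +1244.4 kJ
equation 4 × 2 (×2 to match 2 HNO2(aq) in the target): (2)·(-119.2) = -238.4 kJ
By Hess's law, ΔH° = (2)·(-46.1) + (1)·(+50.6) + (-2)·(-622.2) + (2)·(-119.2) = 964.4 kJ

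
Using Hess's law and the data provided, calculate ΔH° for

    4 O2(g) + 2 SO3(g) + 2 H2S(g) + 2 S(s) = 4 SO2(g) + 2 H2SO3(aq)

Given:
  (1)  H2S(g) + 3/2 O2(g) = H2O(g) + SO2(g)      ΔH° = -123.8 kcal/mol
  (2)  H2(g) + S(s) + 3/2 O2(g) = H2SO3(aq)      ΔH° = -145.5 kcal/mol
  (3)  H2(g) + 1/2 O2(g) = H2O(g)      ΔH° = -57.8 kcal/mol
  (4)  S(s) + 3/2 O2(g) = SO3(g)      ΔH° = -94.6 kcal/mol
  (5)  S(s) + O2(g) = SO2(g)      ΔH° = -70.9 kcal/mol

ΔH° = -375.6 kcal/mol

(1) × 2 (scale by 2 for the 2 H2S(g)): (2)·(-123.8) = -247.6 kcal/mol
(2) × 2 (scale by 2 for the 2 H2SO3(aq)): (2)·(-145.5) = -291.0 kcal/mol
(3) reversed and × 2: (-2)·(-57.8) = +115.6 kcal/mol
(4) reversed and × 2 (SO3(g) must end up as a reactant; scale by 2 for the 2 SO3(g)): (-2)·(-94.6) = +189.2 kcal/mol
(5) × 2: (2)·(-70.9) = -141.8 kcal/mol
ΔH° = (-247.6) + (-291.0) + (+115.6) + (+189.2) + (-141.8) = -375.6 kcal/mol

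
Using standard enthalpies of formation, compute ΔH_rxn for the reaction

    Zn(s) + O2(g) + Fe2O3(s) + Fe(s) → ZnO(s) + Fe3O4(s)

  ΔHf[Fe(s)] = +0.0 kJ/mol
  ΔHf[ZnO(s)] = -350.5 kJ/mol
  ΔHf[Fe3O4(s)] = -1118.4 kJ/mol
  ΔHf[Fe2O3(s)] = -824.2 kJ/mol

ΔH_rxn = -644.7 kJ/mol

Products: 1·(-350.5) + 1·(-1118.4) = -1468.9
Reactants: 1·(+0.0) + 1·(+0.0) + 1·(-824.2) + 1·(+0.0) = -824.2
ΔH_rxn = (-1468.9) − (-824.2) = -644.7 kJ/mol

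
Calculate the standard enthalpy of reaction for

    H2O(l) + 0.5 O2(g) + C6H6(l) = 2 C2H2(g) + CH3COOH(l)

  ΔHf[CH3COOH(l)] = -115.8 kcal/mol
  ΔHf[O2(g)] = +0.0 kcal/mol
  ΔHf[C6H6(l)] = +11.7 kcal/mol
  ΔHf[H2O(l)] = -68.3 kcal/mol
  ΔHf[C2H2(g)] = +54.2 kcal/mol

ΔHrxn = 49.2 kcal/mol

Products: 2·(+54.2) + 1·(-115.8) = -7.4
Reactants: 1·(-68.3) + 1/2·(+0.0) + 1·(+11.7) = -56.6
ΔHrxn = (-7.4) − (-56.6) = 49.2 kcal/mol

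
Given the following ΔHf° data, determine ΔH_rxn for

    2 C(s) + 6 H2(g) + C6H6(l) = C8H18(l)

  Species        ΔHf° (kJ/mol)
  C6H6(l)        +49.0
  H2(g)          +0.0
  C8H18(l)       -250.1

ΔH_rxn = -299.1 kJ/mol

ΔH°rxn = Σ nΔHf°(products) − Σ nΔHf°(reactants).
Products: 1·(-250.1) = -250.1
Reactants: 2·(+0.0) + 6·(+0.0) + 1·(+49.0) = +49.0
ΔH_rxn = (-250.1) − (+49.0) = -299.1 kJ/mol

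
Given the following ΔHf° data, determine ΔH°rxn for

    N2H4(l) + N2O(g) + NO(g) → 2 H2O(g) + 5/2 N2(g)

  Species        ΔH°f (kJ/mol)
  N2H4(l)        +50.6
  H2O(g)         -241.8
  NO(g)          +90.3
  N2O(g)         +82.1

ΔH°rxn = -706.6 kJ/mol

Products: 2·(-241.8) + 5/2·(+0.0) = -483.6
Reactants: 1·(+50.6) + 1·(+82.1) + 1·(+90.3) = +223.0
ΔH°rxn = (-483.6) − (+223.0) = -706.6 kJ/mol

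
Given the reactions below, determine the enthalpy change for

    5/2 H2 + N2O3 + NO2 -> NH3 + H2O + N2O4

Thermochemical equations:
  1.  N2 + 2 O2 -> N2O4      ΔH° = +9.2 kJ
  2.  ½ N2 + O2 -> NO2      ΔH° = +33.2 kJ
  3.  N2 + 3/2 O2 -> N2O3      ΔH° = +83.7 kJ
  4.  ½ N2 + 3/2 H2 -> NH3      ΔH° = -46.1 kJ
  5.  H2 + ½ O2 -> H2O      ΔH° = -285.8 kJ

ΔH° = -439.6 kJ

eq. 1 as written (N2O4 already on the product side): +9.2 kJ
eq. 2 reversed (NO2 must end up as a reactant): -33.2 kJ
eq. 3 reversed (N2O3 must end up as a reactant): -83.7 kJ
eq. 4 as written (NH3 already on the product side): -46.1 kJ
eq. 5 as written (H2O already on the product side): -285.8 kJ
ΔH° = (1)·(+9.2) + (-1)·(+33.2) + (-1)·(+83.7) + (1)·(-46.1) + (1)·(-285.8) = -439.6 kJ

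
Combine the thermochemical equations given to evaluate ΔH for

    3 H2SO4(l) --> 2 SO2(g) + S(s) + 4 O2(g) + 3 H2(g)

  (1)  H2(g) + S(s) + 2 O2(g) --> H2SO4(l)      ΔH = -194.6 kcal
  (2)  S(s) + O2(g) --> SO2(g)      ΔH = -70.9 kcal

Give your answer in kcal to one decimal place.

(1) reversed and × 3: (-3)·(-194.6) = +583.8 kcal
(2) × 2: (2)·(-70.9) = -141.8 kcal
Summing the manipulated equations, ΔH = (-3)·(-194.6) + (2)·(-70.9) = 442.0 kcal

ΔH = 442.0 kcal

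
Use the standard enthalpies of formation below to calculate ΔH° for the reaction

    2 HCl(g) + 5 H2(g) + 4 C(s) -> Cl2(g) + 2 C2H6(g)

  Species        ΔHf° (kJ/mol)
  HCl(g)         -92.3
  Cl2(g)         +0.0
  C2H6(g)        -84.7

Products: 1·(+0.0) + 2·(-84.7) = -169.4
Reactants: 2·(-92.3) + 5·(+0.0) + 4·(+0.0) = -184.6
ΔH° = (-169.4) − (-184.6) = 15.2 kJ/mol

ΔH° = 15.2 kJ/mol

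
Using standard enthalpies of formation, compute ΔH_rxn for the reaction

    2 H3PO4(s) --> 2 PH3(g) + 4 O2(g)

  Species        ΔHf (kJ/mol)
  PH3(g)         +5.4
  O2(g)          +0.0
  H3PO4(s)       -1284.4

ΔH_rxn = 2579.6 kJ/mol

ΔH°rxn = Σ nΔHf°(products) − Σ nΔHf°(reactants).
Products: 2·(+5.4) + 4·(+0.0) = +10.8
Reactants: 2·(-1284.4) = -2568.8
ΔH_rxn = (+10.8) − (-2568.8) = 2579.6 kJ/mol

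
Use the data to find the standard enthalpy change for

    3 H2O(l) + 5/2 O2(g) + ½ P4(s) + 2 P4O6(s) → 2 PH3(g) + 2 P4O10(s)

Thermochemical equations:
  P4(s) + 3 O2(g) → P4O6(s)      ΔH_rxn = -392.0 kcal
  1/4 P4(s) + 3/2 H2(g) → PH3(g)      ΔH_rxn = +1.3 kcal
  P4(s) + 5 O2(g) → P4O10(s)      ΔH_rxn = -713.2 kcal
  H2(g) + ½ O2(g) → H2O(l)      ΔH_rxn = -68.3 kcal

equation 1 reversed and × 2 (reverse to put P4O6(s) on the reactant side; ×2 to match 2 P4O6(s) in the target): (-2)·(-392.0) = +784.0 kcal
equation 2 × 2 (×2 to match 2 PH3(g) in the target): (2)·(+1.3) = +2.6 kcal
equation 3 × 2 (scale by 2 for the 2 P4O10(s)): (2)·(-713.2) = -1426.4 kcal
equation 4 reversed and × 3 (H2O(l) must end up as a reactant; ×3 to match 3 H2O(l) in the target): (-3)·(-68.3) = +204.9 kcal
By Hess's law, ΔH_rxn = (+784.0) + (+2.6) + (-1426.4) + (+204.9) = -434.9 kcal

ΔH_rxn = -434.9 kcal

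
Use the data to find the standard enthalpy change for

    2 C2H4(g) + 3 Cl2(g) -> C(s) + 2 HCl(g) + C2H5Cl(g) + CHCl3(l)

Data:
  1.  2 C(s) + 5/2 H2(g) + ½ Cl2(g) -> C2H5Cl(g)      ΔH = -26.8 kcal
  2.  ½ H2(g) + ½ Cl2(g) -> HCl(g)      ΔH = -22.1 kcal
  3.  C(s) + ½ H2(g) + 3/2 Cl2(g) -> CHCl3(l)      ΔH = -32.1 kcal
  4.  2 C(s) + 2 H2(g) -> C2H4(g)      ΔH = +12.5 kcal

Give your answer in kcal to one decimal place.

eq. 1 as written: -26.8 kcal
eq. 2 × 2: (2)·(-22.1) = -44.2 kcal
eq. 3 as written: -32.1 kcal
eq. 4 reversed and × 2: (-2)·(+12.5) = -25.0 kcal
Summing the manipulated equations, ΔH = (-26.8) + (-44.2) + (-32.1) + (-25.0) = -128.1 kcal

ΔH = -128.1 kcal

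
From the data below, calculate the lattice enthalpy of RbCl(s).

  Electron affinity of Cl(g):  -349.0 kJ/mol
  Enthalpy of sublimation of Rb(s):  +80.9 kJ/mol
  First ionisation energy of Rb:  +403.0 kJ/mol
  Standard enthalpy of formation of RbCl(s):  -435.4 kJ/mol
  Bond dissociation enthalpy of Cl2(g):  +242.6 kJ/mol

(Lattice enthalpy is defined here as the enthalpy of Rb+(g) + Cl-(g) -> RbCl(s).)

ΔHf° = 1·ΔHsub + 1·(ΣIE) + 1/2·D(Cl2) + 1·EA + U
-435.4 = 1·(+80.9) + 1·(+403.0) + 1/2·(+242.6) + 1·(-349.0) + U
U = -435.4 − (+256.2) = -691.6 kJ/mol

U = -691.6 kJ/mol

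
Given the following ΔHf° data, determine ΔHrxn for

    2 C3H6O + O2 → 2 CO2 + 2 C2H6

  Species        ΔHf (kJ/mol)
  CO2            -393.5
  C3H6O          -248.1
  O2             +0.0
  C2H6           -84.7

Products: 2·(-393.5) + 2·(-84.7) = -956.4
Reactants: 2·(-248.1) + 1·(+0.0) = -496.2
ΔHrxn = (-956.4) − (-496.2) = -460.2 kJ/mol

ΔHrxn = -460.2 kJ/mol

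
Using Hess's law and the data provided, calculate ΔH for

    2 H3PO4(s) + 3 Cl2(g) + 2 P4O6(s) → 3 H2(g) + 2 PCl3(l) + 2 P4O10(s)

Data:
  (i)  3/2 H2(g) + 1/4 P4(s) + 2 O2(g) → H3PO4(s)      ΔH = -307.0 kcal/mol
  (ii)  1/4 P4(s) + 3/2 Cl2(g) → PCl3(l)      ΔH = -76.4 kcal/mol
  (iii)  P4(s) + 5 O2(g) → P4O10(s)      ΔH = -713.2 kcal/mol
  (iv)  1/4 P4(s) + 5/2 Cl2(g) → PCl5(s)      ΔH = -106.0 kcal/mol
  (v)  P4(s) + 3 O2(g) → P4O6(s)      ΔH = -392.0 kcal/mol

(i) reversed and × 2 (H3PO4(s) must end up as a reactant; scale by 2 for the 2 H3PO4(s)): (-2)·(-307.0) = +614.0 kcal/mol
(ii) × 2 (scale by 2 for the 2 PCl3(l)): (2)·(-76.4) = -152.8 kcal/mol
(iii) × 2 (×2 to match 2 P4O10(s) in the target): (2)·(-713.2) = -1426.4 kcal/mol
(iv): not needed (PCl5(s) appears nowhere else).
(v) reversed and × 2 (P4O6(s) must end up as a reactant; scale by 2 for the 2 P4O6(s)): (-2)·(-392.0) = +784.0 kcal/mol
ΔH = (-2)·(-307.0) + (2)·(-76.4) + (2)·(-713.2) + (-2)·(-392.0) = -181.2 kcal/mol

ΔH = -181.2 kcal/mol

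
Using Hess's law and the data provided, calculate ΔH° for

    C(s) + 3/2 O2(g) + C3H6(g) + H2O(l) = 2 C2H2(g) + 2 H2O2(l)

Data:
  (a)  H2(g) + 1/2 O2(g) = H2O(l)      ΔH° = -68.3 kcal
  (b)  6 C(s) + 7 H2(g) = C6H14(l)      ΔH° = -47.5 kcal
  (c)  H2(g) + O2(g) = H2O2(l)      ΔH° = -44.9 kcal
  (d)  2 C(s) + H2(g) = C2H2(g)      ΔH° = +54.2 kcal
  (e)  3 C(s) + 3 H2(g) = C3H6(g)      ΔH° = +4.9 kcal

(a) reversed: +68.3 kcal
(b): not needed.
(c) × 2: (2)·(-44.9) = -89.8 kcal
(d) × 2: (2)·(+54.2) = +108.4 kcal
(e) reversed: -4.9 kcal
ΔH° = (-1)·(-68.3) + (2)·(-44.9) + (2)·(+54.2) + (-1)·(+4.9) = 82.0 kcal

ΔH° = 82.0 kcal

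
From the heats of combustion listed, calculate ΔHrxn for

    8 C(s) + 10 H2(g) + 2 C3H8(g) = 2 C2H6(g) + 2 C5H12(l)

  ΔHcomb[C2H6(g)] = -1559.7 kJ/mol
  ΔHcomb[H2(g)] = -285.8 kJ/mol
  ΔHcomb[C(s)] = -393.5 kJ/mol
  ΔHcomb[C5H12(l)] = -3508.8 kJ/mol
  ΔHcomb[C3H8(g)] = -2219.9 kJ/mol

Using ΔH = Σ nΔHc°(reactants) − Σ nΔHc°(products):
= [8·(-393.5) + 10·(-285.8) + 2·(-2219.9)] − [2·(-1559.7) + 2·(-3508.8)]
= -308.8 kJ/mol

ΔHrxn = -308.8 kJ/mol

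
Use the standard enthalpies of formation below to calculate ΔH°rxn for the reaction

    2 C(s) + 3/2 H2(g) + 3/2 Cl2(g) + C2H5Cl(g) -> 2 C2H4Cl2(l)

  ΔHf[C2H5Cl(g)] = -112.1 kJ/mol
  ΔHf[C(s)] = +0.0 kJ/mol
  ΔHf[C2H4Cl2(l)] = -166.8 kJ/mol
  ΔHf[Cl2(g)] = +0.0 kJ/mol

ΔH°rxn = -221.5 kJ/mol

Products: 2·(-166.8) = -333.6
Reactants: 2·(+0.0) + 3/2·(+0.0) + 3/2·(+0.0) + 1·(-112.1) = -112.1
ΔH°rxn = (-333.6) − (-112.1) = -221.5 kJ/mol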